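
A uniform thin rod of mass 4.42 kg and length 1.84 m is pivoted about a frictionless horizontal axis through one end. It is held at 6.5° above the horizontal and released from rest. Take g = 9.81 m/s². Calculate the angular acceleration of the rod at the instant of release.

About the pivot, I = (1/3)ML² = (1/3)(4.42)(1.84)² = 4.988 kg·m².
The weight acts at the center, a distance L/2 = 0.9200 m from the pivot; τ = Mg(L/2) cos 6.5° = 39.63 N·m.
α = τ/I = 39.63/4.988 = 7.946 rad/s².
(Equivalently α = (3g/(2L)) cos 6.5° = 7.946 rad/s².)

α ≈ 7.95 rad/s²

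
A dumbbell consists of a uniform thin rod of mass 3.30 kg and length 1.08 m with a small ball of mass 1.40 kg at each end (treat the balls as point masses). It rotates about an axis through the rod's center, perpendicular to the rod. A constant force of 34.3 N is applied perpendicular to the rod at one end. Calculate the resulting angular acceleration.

I_rod = (1/12)ML² = (1/12)(3.30)(1.08)² = 0.3208 kg·m².
I_balls = 2·m·(L/2)² = 2(1.40)(0.5400)² = 0.8165 kg·m².
Total I = 1.137 kg·m².
τ = F·(L/2) = (34.3)(0.540) = 18.52 N·m.
α = τ/I = 18.52/1.137 = 16.29 rad/s².

α ≈ 16.3 rad/s²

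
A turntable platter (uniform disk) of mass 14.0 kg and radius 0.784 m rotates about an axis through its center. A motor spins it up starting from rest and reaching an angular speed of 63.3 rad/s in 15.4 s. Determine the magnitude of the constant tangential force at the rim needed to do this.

I = ½MR² = (1/2)(14.0)(0.784)² = 4.303 kg·m².
α = Δω/Δt = (63.3 − 0)/15.4 = 4.110 rad/s².
The required torque is τ = Iα = (4.303)(4.110) = 17.69 N·m.
A tangential force at the rim gives τ = FR, so F = τ/R = 17.69/0.784 = 22.56 N.

F ≈ 22.6 N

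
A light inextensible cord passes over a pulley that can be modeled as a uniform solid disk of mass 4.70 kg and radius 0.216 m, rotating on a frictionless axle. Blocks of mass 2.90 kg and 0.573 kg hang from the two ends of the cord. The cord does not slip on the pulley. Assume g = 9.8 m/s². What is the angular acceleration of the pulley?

I = ½MR² = (1/2)(4.70)(0.216)² = 0.1096 kg·m².
Heavier block: m₁g − T₁ = m₁a. Lighter block: T₂ − m₂g = m₂a.
Pulley: (T₁ − T₂)R = Iα = I(a/R), so T₁ − T₂ = (I/R²)a = (1/2)M_p a = 2.350·a.
Adding the three: (m₁ − m₂)g = (m₁ + m₂ + 2.350)a, so a = (2.90 − 0.573)(9.8)/(2.90 + 0.573 + 2.350) = 3.916 m/s².
α = a/R = 3.916/0.216 = 18.13 rad/s².

α ≈ 18.1 rad/s²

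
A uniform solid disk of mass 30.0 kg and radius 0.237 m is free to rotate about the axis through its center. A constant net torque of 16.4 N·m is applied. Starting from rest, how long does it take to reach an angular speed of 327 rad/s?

I = ½MR² = (1/2)(30.0)(0.237)² = 0.8425 kg·m².
α = τ/I = 16.4/0.8425 = 19.47 rad/s².
ω = αt ⇒ t = ω/α = 327/19.47 = 16.80 s.

t ≈ 16.8 s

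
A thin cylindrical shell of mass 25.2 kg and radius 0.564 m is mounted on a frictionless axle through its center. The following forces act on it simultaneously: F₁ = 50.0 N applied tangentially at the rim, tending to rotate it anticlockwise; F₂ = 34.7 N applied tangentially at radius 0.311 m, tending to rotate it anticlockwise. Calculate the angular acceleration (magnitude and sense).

α ≈ 4.86 rad/s², anticlockwise

I = MR² = (25.2)(0.564)² = 8.016 kg·m².
Taking anticlockwise as positive: τ₁ = +(50.0)(0.564) = +28.20 N·m; τ₂ = +(34.7)(0.311) = +10.79 N·m.
Net torque τ = 38.99 N·m.
α = τ/I = 38.99/8.016 = 4.864 rad/s².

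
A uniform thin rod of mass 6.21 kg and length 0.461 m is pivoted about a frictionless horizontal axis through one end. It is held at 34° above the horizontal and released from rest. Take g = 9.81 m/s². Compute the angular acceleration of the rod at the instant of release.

α ≈ 26.5 rad/s²

About the pivot, I = (1/3)ML² = (1/3)(6.21)(0.461)² = 0.4399 kg·m².
The weight acts at the center, a distance L/2 = 0.2305 m from the pivot; τ = Mg(L/2) cos 34° = 11.64 N·m.
α = τ/I = 11.64/0.4399 = 26.46 rad/s².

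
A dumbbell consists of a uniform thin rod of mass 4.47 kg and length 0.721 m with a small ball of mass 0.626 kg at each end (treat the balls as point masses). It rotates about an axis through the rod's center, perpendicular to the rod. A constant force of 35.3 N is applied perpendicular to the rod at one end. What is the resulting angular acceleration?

I_rod = (1/12)ML² = (1/12)(4.47)(0.721)² = 0.1936 kg·m².
I_balls = 2·m·(L/2)² = 2(0.626)(0.3605)² = 0.1627 kg·m².
Total I = 0.3564 kg·m².
τ = F·(L/2) = (35.3)(0.360) = 12.73 N·m.
α = τ/I = 12.73/0.3564 = 35.71 rad/s².

α ≈ 35.7 rad/s²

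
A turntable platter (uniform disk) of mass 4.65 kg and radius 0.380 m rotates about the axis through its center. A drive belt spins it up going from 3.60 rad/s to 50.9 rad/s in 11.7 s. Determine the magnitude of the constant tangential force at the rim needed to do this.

I = ½MR² = (1/2)(4.65)(0.380)² = 0.3357 kg·m².
α = Δω/Δt = (50.9 − 3.60)/11.7 = 4.043 rad/s².
The required torque is τ = Iα = (0.3357)(4.043) = 1.357 N·m.
A tangential force at the rim gives τ = FR, so F = τ/R = 1.357/0.380 = 3.572 N.

F ≈ 3.57 N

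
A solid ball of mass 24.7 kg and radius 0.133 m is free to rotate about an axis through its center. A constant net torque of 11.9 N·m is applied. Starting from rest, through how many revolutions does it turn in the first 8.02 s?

I = (2/5)MR² = (2/5)(24.7)(0.133)² = 0.1748 kg·m².
α = τ/I = 11.9/0.1748 = 68.09 rad/s².
θ = ½αt² = ½(68.09)(8.02)² = 2190 rad.
Revolutions = θ/(2π) = 348.5.

≈ 349 revolutions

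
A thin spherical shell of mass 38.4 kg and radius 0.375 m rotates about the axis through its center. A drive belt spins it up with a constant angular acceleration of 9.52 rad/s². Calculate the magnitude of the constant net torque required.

I = (2/3)MR² = (2/3)(38.4)(0.375)² = 3.600 kg·m².
τ = Iα = (3.600)(9.520) = 34.27 N·m.

τ ≈ 34.3 N·m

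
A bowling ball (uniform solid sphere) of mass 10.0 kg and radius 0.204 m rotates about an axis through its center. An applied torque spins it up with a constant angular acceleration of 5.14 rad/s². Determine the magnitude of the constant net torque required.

τ ≈ 0.856 N·m

I = (2/5)MR² = (2/5)(10.0)(0.204)² = 0.1665 kg·m².
τ = Iα = (0.1665)(5.140) = 0.8556 N·m.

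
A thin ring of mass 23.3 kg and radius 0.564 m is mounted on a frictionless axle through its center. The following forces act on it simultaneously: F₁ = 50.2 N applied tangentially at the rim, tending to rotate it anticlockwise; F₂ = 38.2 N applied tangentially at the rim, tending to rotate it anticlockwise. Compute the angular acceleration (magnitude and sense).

I = MR² = (23.3)(0.564)² = 7.412 kg·m².
Taking anticlockwise as positive: τ₁ = +(50.2)(0.564) = +28.31 N·m; τ₂ = +(38.2)(0.564) = +21.54 N·m.
Net torque τ = 49.86 N·m.
α = τ/I = 49.86/7.412 = 6.727 rad/s².

α ≈ 6.73 rad/s², anticlockwise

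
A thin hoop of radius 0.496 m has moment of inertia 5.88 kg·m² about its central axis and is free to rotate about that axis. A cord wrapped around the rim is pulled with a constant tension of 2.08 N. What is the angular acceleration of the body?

α ≈ 0.175 rad/s²

τ = F R = (2.08)(0.496) = 1.032 N·m.
From τ = Iα: α = 1.032/5.880 = 0.1755 rad/s².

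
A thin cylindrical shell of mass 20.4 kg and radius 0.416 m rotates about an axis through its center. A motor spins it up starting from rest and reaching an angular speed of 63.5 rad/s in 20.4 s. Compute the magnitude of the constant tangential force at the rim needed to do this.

I = MR² = (20.4)(0.416)² = 3.530 kg·m².
α = Δω/Δt = (63.5 − 0)/20.4 = 3.113 rad/s².
The required torque is τ = Iα = (3.530)(3.113) = 10.99 N·m.
A tangential force at the rim gives τ = FR, so F = τ/R = 10.99/0.416 = 26.42 N.

F ≈ 26.4 N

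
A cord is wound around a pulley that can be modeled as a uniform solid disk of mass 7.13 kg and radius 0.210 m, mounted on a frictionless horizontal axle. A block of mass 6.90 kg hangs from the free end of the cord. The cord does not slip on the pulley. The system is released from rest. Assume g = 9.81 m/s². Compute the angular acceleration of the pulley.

α ≈ 30.8 rad/s²

I = ½MR² = (1/2)(7.13)(0.210)² = 0.1572 kg·m².
Block: mg − T = ma. Pulley: TR = Iα. No-slip: a = αR, so T = (I/R²)a = 3.565·a.
Then mg = (m + 3.565)a, so a = (6.90)(9.81)/(6.90 + 3.565) = 6.468 m/s².
α = a/R = 6.468/0.210 = 30.80 rad/s².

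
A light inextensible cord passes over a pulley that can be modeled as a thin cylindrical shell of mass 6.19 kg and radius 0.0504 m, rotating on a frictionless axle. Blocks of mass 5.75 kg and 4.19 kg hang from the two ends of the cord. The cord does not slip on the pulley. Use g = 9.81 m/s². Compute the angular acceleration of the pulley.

α ≈ 18.8 rad/s²

I = MR² = (6.19)(0.0504)² = 0.01572 kg·m².
Heavier block: m₁g − T₁ = m₁a. Lighter block: T₂ − m₂g = m₂a.
Pulley: (T₁ − T₂)R = Iα = I(a/R), so T₁ − T₂ = (I/R²)a = 1·M_p a = 6.190·a.
Adding the three: (m₁ − m₂)g = (m₁ + m₂ + 6.190)a, so a = (5.75 − 4.19)(9.81)/(5.75 + 4.19 + 6.190) = 0.9488 m/s².
α = a/R = 0.9488/0.0504 = 18.82 rad/s².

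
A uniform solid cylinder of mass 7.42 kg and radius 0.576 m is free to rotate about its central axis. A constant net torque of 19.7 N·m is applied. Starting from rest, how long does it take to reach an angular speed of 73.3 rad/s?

t ≈ 4.58 s

I = ½MR² = (1/2)(7.42)(0.576)² = 1.231 kg·m².
α = τ/I = 19.7/1.231 = 16.00 rad/s².
ω = αt ⇒ t = ω/α = 73.3/16.00 = 4.580 s.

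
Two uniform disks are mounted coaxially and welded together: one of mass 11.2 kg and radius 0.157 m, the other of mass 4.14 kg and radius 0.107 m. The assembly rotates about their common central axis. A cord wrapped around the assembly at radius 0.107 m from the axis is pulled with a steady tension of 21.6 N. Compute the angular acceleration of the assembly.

I = ½M₁R₁² + ½M₂R₂² = ½(11.2)(0.157)² + ½(4.14)(0.107)² = 0.1617 kg·m².
τ = F r = (21.6)(0.107) = 2.311 N·m.
α = τ/I = 2.311/0.1617 = 14.29 rad/s².

α ≈ 14.3 rad/s²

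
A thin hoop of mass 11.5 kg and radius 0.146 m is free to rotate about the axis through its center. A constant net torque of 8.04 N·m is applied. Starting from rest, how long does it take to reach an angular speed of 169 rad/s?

I = MR² = (11.5)(0.146)² = 0.2451 kg·m².
α = τ/I = 8.04/0.2451 = 32.80 rad/s².
ω = αt ⇒ t = ω/α = 169/32.80 = 5.153 s.

t ≈ 5.15 s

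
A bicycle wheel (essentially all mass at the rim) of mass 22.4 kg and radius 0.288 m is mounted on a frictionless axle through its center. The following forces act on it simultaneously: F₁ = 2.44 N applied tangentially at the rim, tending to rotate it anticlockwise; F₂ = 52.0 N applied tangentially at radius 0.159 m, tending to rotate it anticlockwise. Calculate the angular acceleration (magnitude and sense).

α ≈ 4.83 rad/s², anticlockwise

I = MR² = (22.4)(0.288)² = 1.858 kg·m².
Taking anticlockwise as positive: τ₁ = +(2.44)(0.288) = +0.7027 N·m; τ₂ = +(52.0)(0.159) = +8.268 N·m.
Net torque τ = 8.971 N·m.
α = τ/I = 8.971/1.858 = 4.828 rad/s².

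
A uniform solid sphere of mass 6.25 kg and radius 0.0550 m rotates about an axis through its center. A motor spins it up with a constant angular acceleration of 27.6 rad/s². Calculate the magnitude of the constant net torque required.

τ ≈ 0.209 N·m

I = (2/5)MR² = (2/5)(6.25)(0.0550)² = 0.007563 kg·m².
τ = Iα = (0.007563)(27.60) = 0.2087 N·m.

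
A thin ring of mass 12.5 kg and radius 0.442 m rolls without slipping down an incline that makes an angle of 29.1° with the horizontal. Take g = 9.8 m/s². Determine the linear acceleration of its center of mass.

Translation along the incline: Mg sinθ − f = Ma.
Rotation about the center: fR = Iα with I = MR². No-slip gives a = αR, so f = (I/R²)a = M a.
Substituting: Mg sinθ = (1 + 1.000)Ma, so a = g sinθ/(1 + 1.000) = (9.8) sin 29.1° / 2.000 = 2.383 m/s².

a ≈ 2.38 m/s²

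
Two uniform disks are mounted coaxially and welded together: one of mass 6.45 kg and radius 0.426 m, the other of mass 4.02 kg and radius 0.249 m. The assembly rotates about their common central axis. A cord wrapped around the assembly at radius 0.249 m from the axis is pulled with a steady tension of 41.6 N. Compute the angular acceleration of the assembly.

I = ½M₁R₁² + ½M₂R₂² = ½(6.45)(0.426)² + ½(4.02)(0.249)² = 0.7099 kg·m².
τ = F r = (41.6)(0.249) = 10.36 N·m.
α = τ/I = 10.36/0.7099 = 14.59 rad/s².

α ≈ 14.6 rad/s²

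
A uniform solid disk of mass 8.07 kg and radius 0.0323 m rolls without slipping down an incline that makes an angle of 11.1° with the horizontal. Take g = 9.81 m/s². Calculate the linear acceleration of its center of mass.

a ≈ 1.26 m/s²

Translation along the incline: Mg sinθ − f = Ma.
Rotation about the center: fR = Iα with I = ½MR². No-slip gives a = αR, so f = (I/R²)a = (1/2)M a.
Substituting: Mg sinθ = (1 + 0.5000)Ma, so a = g sinθ/(1 + 0.5000) = (9.81) sin 11.1° / 1.500 = 1.259 m/s².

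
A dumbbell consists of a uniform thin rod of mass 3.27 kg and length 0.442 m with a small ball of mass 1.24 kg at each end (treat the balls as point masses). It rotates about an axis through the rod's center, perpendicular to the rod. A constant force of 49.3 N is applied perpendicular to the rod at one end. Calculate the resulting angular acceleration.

I_rod = (1/12)ML² = (1/12)(3.27)(0.442)² = 0.05324 kg·m².
I_balls = 2·m·(L/2)² = 2(1.24)(0.2210)² = 0.1211 kg·m².
Total I = 0.1744 kg·m².
τ = F·(L/2) = (49.3)(0.221) = 10.90 N·m.
α = τ/I = 10.90/0.1744 = 62.49 rad/s².

α ≈ 62.5 rad/s²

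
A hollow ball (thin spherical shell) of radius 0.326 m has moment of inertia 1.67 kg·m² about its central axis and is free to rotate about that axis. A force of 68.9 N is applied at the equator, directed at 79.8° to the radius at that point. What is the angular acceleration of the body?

α ≈ 13.2 rad/s²

Only the tangential component produces torque: τ = F R sinθ = (68.9)(0.326) sin 79.8° = 22.11 N·m.
From τ = Iα: α = 22.11/1.670 = 13.24 rad/s².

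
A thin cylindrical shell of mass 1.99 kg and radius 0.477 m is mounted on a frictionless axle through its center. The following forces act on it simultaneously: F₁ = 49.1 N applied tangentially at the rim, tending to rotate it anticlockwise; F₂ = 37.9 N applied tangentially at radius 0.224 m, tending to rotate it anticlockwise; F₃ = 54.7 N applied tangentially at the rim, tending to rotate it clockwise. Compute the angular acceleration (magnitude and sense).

α ≈ 12.9 rad/s², anticlockwise

I = MR² = (1.99)(0.477)² = 0.4528 kg·m².
Taking anticlockwise as positive: τ₁ = +(49.1)(0.477) = +23.42 N·m; τ₂ = +(37.9)(0.224) = +8.490 N·m; τ₃ = −(54.7)(0.477) = −26.09 N·m.
Net torque τ = 5.818 N·m.
α = τ/I = 5.818/0.4528 = 12.85 rad/s².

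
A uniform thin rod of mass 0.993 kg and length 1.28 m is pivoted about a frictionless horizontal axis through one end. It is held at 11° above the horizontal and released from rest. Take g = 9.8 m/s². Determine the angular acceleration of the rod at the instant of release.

α ≈ 11.3 rad/s²

About the pivot, I = (1/3)ML² = (1/3)(0.993)(1.28)² = 0.5423 kg·m².
The weight acts at the center, a distance L/2 = 0.6400 m from the pivot; τ = Mg(L/2) cos 11° = 6.114 N·m.
α = τ/I = 6.114/0.5423 = 11.27 rad/s².
(Equivalently α = (3g/(2L)) cos 11° = 11.27 rad/s².)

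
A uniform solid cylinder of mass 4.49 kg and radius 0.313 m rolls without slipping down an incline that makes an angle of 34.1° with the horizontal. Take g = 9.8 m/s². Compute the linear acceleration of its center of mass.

a ≈ 3.66 m/s²

Translation along the incline: Mg sinθ − f = Ma.
Rotation about the center: fR = Iα with I = ½MR². No-slip gives a = αR, so f = (I/R²)a = (1/2)M a.
Substituting: Mg sinθ = (1 + 0.5000)Ma, so a = g sinθ/(1 + 0.5000) = (9.8) sin 34.1° / 1.500 = 3.663 m/s².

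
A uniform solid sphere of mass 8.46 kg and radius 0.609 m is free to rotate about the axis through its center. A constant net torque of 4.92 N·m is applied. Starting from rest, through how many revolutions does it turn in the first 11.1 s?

≈ 38.4 revolutions

I = (2/5)MR² = (2/5)(8.46)(0.609)² = 1.255 kg·m².
α = τ/I = 4.92/1.255 = 3.920 rad/s².
θ = ½αt² = ½(3.920)(11.1)² = 241.5 rad.
Revolutions = θ/(2π) = 38.44.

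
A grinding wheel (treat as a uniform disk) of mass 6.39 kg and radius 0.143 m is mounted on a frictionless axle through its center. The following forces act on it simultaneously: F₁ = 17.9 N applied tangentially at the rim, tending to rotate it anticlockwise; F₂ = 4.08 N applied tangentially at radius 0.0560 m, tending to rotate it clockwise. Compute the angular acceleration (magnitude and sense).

α ≈ 35.7 rad/s², anticlockwise

I = ½MR² = (1/2)(6.39)(0.143)² = 0.06533 kg·m².
Taking anticlockwise as positive: τ₁ = +(17.9)(0.143) = +2.560 N·m; τ₂ = −(4.08)(0.0560) = −0.2285 N·m.
Net torque τ = 2.331 N·m.
α = τ/I = 2.331/0.06533 = 35.68 rad/s².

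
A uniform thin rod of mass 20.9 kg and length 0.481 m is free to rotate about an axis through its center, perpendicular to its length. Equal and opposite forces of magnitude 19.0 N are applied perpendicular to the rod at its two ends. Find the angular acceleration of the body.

α ≈ 22.7 rad/s²

I = (1/12)ML² = (1/12)(20.9)(0.481)² = 0.4030 kg·m².
The couple gives τ = F·(L/2) + F·(L/2) = F L = (19.0)(0.481) = 9.139 N·m.
Newton's second law for rotation, τ = Iα, gives α = τ/I = 9.139/0.4030 = 22.68 rad/s².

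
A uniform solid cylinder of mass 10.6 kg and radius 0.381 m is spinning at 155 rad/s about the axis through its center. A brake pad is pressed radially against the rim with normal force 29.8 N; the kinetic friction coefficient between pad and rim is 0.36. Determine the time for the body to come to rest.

t ≈ 29.2 s

I = ½MR² = (1/2)(10.6)(0.381)² = 0.7694 kg·m².
Friction force f = μN = (0.36)(29.8) = 10.73 N at the rim; torque magnitude τ = fR = 4.087 N·m, opposing ω.
|α| = τ/I = 4.087/0.7694 = 5.313 rad/s² (deceleration).
0 = ω₀ − |α|t ⇒ t = ω₀/|α| = 155/5.313 = 29.18 s.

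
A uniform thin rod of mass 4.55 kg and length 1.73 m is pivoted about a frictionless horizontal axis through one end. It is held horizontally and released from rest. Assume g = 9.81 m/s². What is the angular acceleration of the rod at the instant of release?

About the pivot, I = (1/3)ML² = (1/3)(4.55)(1.73)² = 4.539 kg·m².
The weight acts at the center, a distance L/2 = 0.8650 m from the pivot; τ = Mg(L/2) = 38.61 N·m.
α = τ/I = 38.61/4.539 = 8.506 rad/s².
(Equivalently α = (3g/(2L)) = 8.506 rad/s².)

α ≈ 8.51 rad/s²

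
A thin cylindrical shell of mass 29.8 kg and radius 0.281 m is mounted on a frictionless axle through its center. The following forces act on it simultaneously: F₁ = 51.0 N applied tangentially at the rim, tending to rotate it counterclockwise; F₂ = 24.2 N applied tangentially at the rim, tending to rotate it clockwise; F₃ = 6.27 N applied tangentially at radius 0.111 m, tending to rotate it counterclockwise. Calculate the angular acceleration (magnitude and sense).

I = MR² = (29.8)(0.281)² = 2.353 kg·m².
Taking counterclockwise as positive: τ₁ = +(51.0)(0.281) = +14.33 N·m; τ₂ = −(24.2)(0.281) = −6.800 N·m; τ₃ = +(6.27)(0.111) = +0.6960 N·m.
Net torque τ = 8.227 N·m.
α = τ/I = 8.227/2.353 = 3.496 rad/s².

α ≈ 3.50 rad/s², counterclockwise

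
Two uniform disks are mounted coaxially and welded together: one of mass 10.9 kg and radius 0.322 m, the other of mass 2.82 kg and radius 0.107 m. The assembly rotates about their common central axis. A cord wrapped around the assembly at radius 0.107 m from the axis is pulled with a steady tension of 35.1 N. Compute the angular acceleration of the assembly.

I = ½M₁R₁² + ½M₂R₂² = ½(10.9)(0.322)² + ½(2.82)(0.107)² = 0.5812 kg·m².
τ = F r = (35.1)(0.107) = 3.756 N·m.
α = τ/I = 3.756/0.5812 = 6.462 rad/s².

α ≈ 6.46 rad/s²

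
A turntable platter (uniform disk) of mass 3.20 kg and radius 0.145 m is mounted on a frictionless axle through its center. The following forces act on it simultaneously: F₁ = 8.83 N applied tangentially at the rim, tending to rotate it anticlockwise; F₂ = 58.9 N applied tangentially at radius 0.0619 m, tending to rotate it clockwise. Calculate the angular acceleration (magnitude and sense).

I = ½MR² = (1/2)(3.20)(0.145)² = 0.03364 kg·m².
Taking anticlockwise as positive: τ₁ = +(8.83)(0.145) = +1.280 N·m; τ₂ = −(58.9)(0.0619) = −3.646 N·m.
Net torque τ = -2.366 N·m.
α = τ/I = -2.366/0.03364 = -70.32 rad/s².

α ≈ 70.3 rad/s², clockwise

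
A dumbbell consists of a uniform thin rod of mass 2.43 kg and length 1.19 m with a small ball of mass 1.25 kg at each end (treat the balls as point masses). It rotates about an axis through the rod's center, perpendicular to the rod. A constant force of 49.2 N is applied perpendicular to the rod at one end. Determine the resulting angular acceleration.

α ≈ 25.0 rad/s²

I_rod = (1/12)ML² = (1/12)(2.43)(1.19)² = 0.2868 kg·m².
I_balls = 2·m·(L/2)² = 2(1.25)(0.5950)² = 0.8851 kg·m².
Total I = 1.172 kg·m².
τ = F·(L/2) = (49.2)(0.595) = 29.27 N·m.
α = τ/I = 29.27/1.172 = 24.98 rad/s².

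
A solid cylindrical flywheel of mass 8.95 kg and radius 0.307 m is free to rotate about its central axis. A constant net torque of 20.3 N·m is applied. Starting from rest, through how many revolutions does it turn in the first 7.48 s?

≈ 214 revolutions

I = ½MR² = (1/2)(8.95)(0.307)² = 0.4218 kg·m².
α = τ/I = 20.3/0.4218 = 48.13 rad/s².
θ = ½αt² = ½(48.13)(7.48)² = 1346 rad.
Revolutions = θ/(2π) = 214.3.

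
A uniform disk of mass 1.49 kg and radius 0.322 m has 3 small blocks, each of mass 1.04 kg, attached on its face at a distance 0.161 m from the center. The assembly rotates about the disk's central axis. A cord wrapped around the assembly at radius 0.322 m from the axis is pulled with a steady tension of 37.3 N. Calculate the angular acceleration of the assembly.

α ≈ 76.0 rad/s²

I_disk = ½MR² = ½(1.49)(0.322)² = 0.07724 kg·m².
I_blocks = 3·m·r² = 3(1.04)(0.161)² = 0.08087 kg·m².
Total I = 0.1581 kg·m².
τ = F r = (37.3)(0.322) = 12.01 N·m.
α = τ/I = 12.01/0.1581 = 75.96 rad/s².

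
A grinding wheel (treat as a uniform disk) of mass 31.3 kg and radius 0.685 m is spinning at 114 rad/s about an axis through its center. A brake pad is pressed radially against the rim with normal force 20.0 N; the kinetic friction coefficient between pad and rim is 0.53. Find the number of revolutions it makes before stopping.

≈ 1050 revolutions

I = ½MR² = (1/2)(31.3)(0.685)² = 7.343 kg·m².
Friction force f = μN = (0.53)(20.0) = 10.60 N at the rim; torque magnitude τ = fR = 7.261 N·m, opposing ω.
|α| = τ/I = 7.261/7.343 = 0.9888 rad/s² (deceleration).
ω² = ω₀² − 2|α|θ with ω = 0 ⇒ θ = ω₀²/(2|α|) = 6572 rad = 1046 rev.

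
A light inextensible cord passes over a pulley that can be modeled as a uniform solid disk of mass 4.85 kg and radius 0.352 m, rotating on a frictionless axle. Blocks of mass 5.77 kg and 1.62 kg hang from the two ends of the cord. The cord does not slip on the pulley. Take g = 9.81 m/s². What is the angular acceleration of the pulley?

α ≈ 11.8 rad/s²

I = ½MR² = (1/2)(4.85)(0.352)² = 0.3005 kg·m².
Heavier block: m₁g − T₁ = m₁a. Lighter block: T₂ − m₂g = m₂a.
Pulley: (T₁ − T₂)R = Iα = I(a/R), so T₁ − T₂ = (I/R²)a = (1/2)M_p a = 2.425·a.
Adding the three: (m₁ − m₂)g = (m₁ + m₂ + 2.425)a, so a = (5.77 − 1.62)(9.81)/(5.77 + 1.62 + 2.425) = 4.148 m/s².
α = a/R = 4.148/0.352 = 11.78 rad/s².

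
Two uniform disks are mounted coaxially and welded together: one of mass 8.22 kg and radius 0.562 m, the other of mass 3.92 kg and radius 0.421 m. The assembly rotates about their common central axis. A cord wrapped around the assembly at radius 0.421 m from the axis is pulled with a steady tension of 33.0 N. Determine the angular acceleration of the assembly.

I = ½M₁R₁² + ½M₂R₂² = ½(8.22)(0.562)² + ½(3.92)(0.421)² = 1.646 kg·m².
τ = F r = (33.0)(0.421) = 13.89 N·m.
α = τ/I = 13.89/1.646 = 8.443 rad/s².

α ≈ 8.44 rad/s²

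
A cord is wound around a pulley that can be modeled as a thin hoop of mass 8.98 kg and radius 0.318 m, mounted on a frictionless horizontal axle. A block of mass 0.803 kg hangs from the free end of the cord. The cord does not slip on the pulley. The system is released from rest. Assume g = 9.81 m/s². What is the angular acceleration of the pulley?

α ≈ 2.53 rad/s²

I = MR² = (8.98)(0.318)² = 0.9081 kg·m².
Block: mg − T = ma. Pulley: TR = Iα. No-slip: a = αR, so T = (I/R²)a = 8.980·a.
Then mg = (m + 8.980)a, so a = (0.803)(9.81)/(0.803 + 8.980) = 0.8052 m/s².
α = a/R = 0.8052/0.318 = 2.532 rad/s².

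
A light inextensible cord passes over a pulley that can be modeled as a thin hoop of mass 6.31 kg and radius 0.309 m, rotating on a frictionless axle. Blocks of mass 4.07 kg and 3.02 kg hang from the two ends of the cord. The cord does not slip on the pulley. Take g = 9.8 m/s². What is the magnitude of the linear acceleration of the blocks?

I = MR² = (6.31)(0.309)² = 0.6025 kg·m².
Heavier block: m₁g − T₁ = m₁a. Lighter block: T₂ − m₂g = m₂a.
Pulley: (T₁ − T₂)R = Iα = I(a/R), so T₁ − T₂ = (I/R²)a = 1·M_p a = 6.310·a.
Adding the three: (m₁ − m₂)g = (m₁ + m₂ + 6.310)a, so a = (4.07 − 3.02)(9.8)/(4.07 + 3.02 + 6.310) = 0.7679 m/s².

a ≈ 0.768 m/s²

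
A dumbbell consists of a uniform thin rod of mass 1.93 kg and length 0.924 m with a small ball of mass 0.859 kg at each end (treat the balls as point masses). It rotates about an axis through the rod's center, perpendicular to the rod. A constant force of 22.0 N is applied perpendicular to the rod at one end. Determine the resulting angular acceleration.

I_rod = (1/12)ML² = (1/12)(1.93)(0.924)² = 0.1373 kg·m².
I_balls = 2·m·(L/2)² = 2(0.859)(0.4620)² = 0.3667 kg·m².
Total I = 0.5040 kg·m².
τ = F·(L/2) = (22.0)(0.462) = 10.16 N·m.
α = τ/I = 10.16/0.5040 = 20.17 rad/s².

α ≈ 20.2 rad/s²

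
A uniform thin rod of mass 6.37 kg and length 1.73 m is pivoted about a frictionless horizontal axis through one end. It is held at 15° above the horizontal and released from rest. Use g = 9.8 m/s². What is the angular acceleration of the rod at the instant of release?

α ≈ 8.21 rad/s²

About the pivot, I = (1/3)ML² = (1/3)(6.37)(1.73)² = 6.355 kg·m².
The weight acts at the center, a distance L/2 = 0.8650 m from the pivot; τ = Mg(L/2) cos 15° = 52.16 N·m.
α = τ/I = 52.16/6.355 = 8.208 rad/s².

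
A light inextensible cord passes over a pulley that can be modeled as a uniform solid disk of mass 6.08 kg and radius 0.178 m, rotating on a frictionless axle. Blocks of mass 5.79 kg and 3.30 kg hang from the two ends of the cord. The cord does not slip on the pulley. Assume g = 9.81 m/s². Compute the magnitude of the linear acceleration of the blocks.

I = ½MR² = (1/2)(6.08)(0.178)² = 0.09632 kg·m².
Heavier block: m₁g − T₁ = m₁a. Lighter block: T₂ − m₂g = m₂a.
Pulley: (T₁ − T₂)R = Iα = I(a/R), so T₁ − T₂ = (I/R²)a = (1/2)M_p a = 3.040·a.
Adding the three: (m₁ − m₂)g = (m₁ + m₂ + 3.040)a, so a = (5.79 − 3.30)(9.81)/(5.79 + 3.30 + 3.040) = 2.014 m/s².

a ≈ 2.01 m/s²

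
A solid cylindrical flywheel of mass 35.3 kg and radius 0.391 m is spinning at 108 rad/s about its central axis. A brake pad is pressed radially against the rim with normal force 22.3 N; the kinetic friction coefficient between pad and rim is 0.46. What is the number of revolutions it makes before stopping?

I = ½MR² = (1/2)(35.3)(0.391)² = 2.698 kg·m².
Friction force f = μN = (0.46)(22.3) = 10.26 N at the rim; torque magnitude τ = fR = 4.011 N·m, opposing ω.
|α| = τ/I = 4.011/2.698 = 1.486 rad/s² (deceleration).
ω² = ω₀² − 2|α|θ with ω = 0 ⇒ θ = ω₀²/(2|α|) = 3924 rad = 624.4 rev.

≈ 624 revolutions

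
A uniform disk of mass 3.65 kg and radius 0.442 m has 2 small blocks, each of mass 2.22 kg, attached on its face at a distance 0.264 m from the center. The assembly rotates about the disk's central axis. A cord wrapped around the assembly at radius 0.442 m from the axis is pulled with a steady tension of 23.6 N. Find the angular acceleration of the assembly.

α ≈ 15.7 rad/s²

I_disk = ½MR² = ½(3.65)(0.442)² = 0.3565 kg·m².
I_blocks = 2·m·r² = 2(2.22)(0.264)² = 0.3095 kg·m².
Total I = 0.6660 kg·m².
τ = F r = (23.6)(0.442) = 10.43 N·m.
α = τ/I = 10.43/0.6660 = 15.66 rad/s².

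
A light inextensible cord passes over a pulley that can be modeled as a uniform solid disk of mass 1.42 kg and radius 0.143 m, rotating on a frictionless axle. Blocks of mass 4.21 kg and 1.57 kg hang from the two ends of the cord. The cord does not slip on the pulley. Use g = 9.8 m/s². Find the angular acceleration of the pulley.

α ≈ 27.9 rad/s²

I = ½MR² = (1/2)(1.42)(0.143)² = 0.01452 kg·m².
Heavier block: m₁g − T₁ = m₁a. Lighter block: T₂ − m₂g = m₂a.
Pulley: (T₁ − T₂)R = Iα = I(a/R), so T₁ − T₂ = (I/R²)a = (1/2)M_p a = 0.7100·a.
Adding the three: (m₁ − m₂)g = (m₁ + m₂ + 0.7100)a, so a = (4.21 − 1.57)(9.8)/(4.21 + 1.57 + 0.7100) = 3.986 m/s².
α = a/R = 3.986/0.143 = 27.88 rad/s².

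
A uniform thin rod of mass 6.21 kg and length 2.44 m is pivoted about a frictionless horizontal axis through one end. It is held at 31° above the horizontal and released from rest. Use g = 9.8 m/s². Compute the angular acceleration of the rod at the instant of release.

α ≈ 5.16 rad/s²

About the pivot, I = (1/3)ML² = (1/3)(6.21)(2.44)² = 12.32 kg·m².
The weight acts at the center, a distance L/2 = 1.220 m from the pivot; τ = Mg(L/2) cos 31° = 63.64 N·m.
α = τ/I = 63.64/12.32 = 5.164 rad/s².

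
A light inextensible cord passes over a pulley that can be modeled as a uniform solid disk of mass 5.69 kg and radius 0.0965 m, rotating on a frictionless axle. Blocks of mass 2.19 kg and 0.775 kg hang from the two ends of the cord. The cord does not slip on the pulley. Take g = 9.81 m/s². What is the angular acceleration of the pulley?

I = ½MR² = (1/2)(5.69)(0.0965)² = 0.02649 kg·m².
Heavier block: m₁g − T₁ = m₁a. Lighter block: T₂ − m₂g = m₂a.
Pulley: (T₁ − T₂)R = Iα = I(a/R), so T₁ − T₂ = (I/R²)a = (1/2)M_p a = 2.845·a.
Adding the three: (m₁ − m₂)g = (m₁ + m₂ + 2.845)a, so a = (2.19 − 0.775)(9.81)/(2.19 + 0.775 + 2.845) = 2.389 m/s².
α = a/R = 2.389/0.0965 = 24.76 rad/s².

α ≈ 24.8 rad/s²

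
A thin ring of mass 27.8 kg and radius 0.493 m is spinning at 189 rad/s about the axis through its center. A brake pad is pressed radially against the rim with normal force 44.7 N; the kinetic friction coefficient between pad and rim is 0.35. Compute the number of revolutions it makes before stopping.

≈ 2490 revolutions

I = MR² = (27.8)(0.493)² = 6.757 kg·m².
Friction force f = μN = (0.35)(44.7) = 15.64 N at the rim; torque magnitude τ = fR = 7.713 N·m, opposing ω.
|α| = τ/I = 7.713/6.757 = 1.142 rad/s² (deceleration).
ω² = ω₀² − 2|α|θ with ω = 0 ⇒ θ = ω₀²/(2|α|) = 15650 rad = 2490 rev.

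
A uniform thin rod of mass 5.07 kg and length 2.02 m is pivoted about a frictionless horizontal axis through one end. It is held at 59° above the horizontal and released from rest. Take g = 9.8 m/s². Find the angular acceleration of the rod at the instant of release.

α ≈ 3.75 rad/s²

About the pivot, I = (1/3)ML² = (1/3)(5.07)(2.02)² = 6.896 kg·m².
The weight acts at the center, a distance L/2 = 1.010 m from the pivot; τ = Mg(L/2) cos 59° = 25.85 N·m.
α = τ/I = 25.85/6.896 = 3.748 rad/s².
(Equivalently α = (3g/(2L)) cos 59° = 3.748 rad/s².)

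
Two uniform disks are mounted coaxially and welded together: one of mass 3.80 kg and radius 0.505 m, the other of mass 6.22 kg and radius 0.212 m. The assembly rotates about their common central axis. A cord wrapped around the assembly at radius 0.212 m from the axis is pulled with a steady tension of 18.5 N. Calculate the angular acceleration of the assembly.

α ≈ 6.28 rad/s²

I = ½M₁R₁² + ½M₂R₂² = ½(3.80)(0.505)² + ½(6.22)(0.212)² = 0.6243 kg·m².
τ = F r = (18.5)(0.212) = 3.922 N·m.
α = τ/I = 3.922/0.6243 = 6.282 rad/s².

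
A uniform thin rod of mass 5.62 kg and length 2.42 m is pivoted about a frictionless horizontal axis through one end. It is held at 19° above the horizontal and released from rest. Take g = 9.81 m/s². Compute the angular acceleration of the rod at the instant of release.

About the pivot, I = (1/3)ML² = (1/3)(5.62)(2.42)² = 10.97 kg·m².
The weight acts at the center, a distance L/2 = 1.210 m from the pivot; τ = Mg(L/2) cos 19° = 63.08 N·m.
α = τ/I = 63.08/10.97 = 5.749 rad/s².

α ≈ 5.75 rad/s²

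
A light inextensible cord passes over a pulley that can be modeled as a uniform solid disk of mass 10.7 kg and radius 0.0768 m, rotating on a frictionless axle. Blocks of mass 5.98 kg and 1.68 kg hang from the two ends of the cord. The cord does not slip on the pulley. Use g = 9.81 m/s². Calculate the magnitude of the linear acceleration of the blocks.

I = ½MR² = (1/2)(10.7)(0.0768)² = 0.03156 kg·m².
Heavier block: m₁g − T₁ = m₁a. Lighter block: T₂ − m₂g = m₂a.
Pulley: (T₁ − T₂)R = Iα = I(a/R), so T₁ − T₂ = (I/R²)a = (1/2)M_p a = 5.350·a.
Adding the three: (m₁ − m₂)g = (m₁ + m₂ + 5.350)a, so a = (5.98 − 1.68)(9.81)/(5.98 + 1.68 + 5.350) = 3.242 m/s².

a ≈ 3.24 m/s²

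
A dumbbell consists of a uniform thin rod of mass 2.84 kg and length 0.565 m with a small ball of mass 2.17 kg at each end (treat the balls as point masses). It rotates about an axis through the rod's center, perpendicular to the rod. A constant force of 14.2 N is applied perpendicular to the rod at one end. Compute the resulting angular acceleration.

I_rod = (1/12)ML² = (1/12)(2.84)(0.565)² = 0.07555 kg·m².
I_balls = 2·m·(L/2)² = 2(2.17)(0.2825)² = 0.3464 kg·m².
Total I = 0.4219 kg·m².
τ = F·(L/2) = (14.2)(0.282) = 4.011 N·m.
α = τ/I = 4.011/0.4219 = 9.508 rad/s².

α ≈ 9.51 rad/s²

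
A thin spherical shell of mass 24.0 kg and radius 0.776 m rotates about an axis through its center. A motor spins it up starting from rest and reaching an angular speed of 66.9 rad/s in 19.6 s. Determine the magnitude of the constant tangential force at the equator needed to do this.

F ≈ 42.4 N

I = (2/3)MR² = (2/3)(24.0)(0.776)² = 9.635 kg·m².
α = Δω/Δt = (66.9 − 0)/19.6 = 3.413 rad/s².
The required torque is τ = Iα = (9.635)(3.413) = 32.89 N·m.
A tangential force at the equator gives τ = FR, so F = τ/R = 32.89/0.776 = 42.38 N.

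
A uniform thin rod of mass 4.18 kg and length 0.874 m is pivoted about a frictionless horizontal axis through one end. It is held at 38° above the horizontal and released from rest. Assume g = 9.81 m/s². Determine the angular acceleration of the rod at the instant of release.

α ≈ 13.3 rad/s²

About the pivot, I = (1/3)ML² = (1/3)(4.18)(0.874)² = 1.064 kg·m².
The weight acts at the center, a distance L/2 = 0.4370 m from the pivot; τ = Mg(L/2) cos 38° = 14.12 N·m.
α = τ/I = 14.12/1.064 = 13.27 rad/s².
(Equivalently α = (3g/(2L)) cos 38° = 13.27 rad/s².)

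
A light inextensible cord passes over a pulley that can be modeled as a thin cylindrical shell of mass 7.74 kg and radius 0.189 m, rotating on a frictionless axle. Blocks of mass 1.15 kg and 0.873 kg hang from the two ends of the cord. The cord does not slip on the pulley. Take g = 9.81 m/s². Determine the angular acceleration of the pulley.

α ≈ 1.47 rad/s²

I = MR² = (7.74)(0.189)² = 0.2765 kg·m².
Heavier block: m₁g − T₁ = m₁a. Lighter block: T₂ − m₂g = m₂a.
Pulley: (T₁ − T₂)R = Iα = I(a/R), so T₁ − T₂ = (I/R²)a = 1·M_p a = 7.740·a.
Adding the three: (m₁ − m₂)g = (m₁ + m₂ + 7.740)a, so a = (1.15 − 0.873)(9.81)/(1.15 + 0.873 + 7.740) = 0.2783 m/s².
α = a/R = 0.2783/0.189 = 1.473 rad/s².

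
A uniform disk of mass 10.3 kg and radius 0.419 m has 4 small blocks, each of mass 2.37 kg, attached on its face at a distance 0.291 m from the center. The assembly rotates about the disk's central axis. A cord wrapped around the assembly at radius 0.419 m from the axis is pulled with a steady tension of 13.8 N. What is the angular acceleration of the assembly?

I_disk = ½MR² = ½(10.3)(0.419)² = 0.9041 kg·m².
I_blocks = 4·m·r² = 4(2.37)(0.291)² = 0.8028 kg·m².
Total I = 1.707 kg·m².
τ = F r = (13.8)(0.419) = 5.782 N·m.
α = τ/I = 5.782/1.707 = 3.388 rad/s².

α ≈ 3.39 rad/s²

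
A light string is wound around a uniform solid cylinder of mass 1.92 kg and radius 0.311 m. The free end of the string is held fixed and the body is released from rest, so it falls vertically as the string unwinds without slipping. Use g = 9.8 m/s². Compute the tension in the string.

T ≈ 6.27 N

Translation: Mg − T = Ma. Rotation about the center: TR = Iα with I = ½MR².
With a = αR: T = (I/R²)a = (1/2)M a, so Mg = (1 + 0.5000)Ma.
a = g/(1 + 0.5000) = 9.8/1.500 = 6.533 m/s².
T = 0.5000·M·a = (0.5000)(1.92)(6.533) = 6.272 N.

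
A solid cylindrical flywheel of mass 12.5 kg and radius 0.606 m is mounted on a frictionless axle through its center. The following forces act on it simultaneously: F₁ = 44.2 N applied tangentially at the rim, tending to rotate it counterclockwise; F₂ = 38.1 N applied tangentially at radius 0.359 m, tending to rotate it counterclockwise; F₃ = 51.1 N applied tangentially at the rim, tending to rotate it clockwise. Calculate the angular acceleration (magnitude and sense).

I = ½MR² = (1/2)(12.5)(0.606)² = 2.295 kg·m².
Taking counterclockwise as positive: τ₁ = +(44.2)(0.606) = +26.79 N·m; τ₂ = +(38.1)(0.359) = +13.68 N·m; τ₃ = −(51.1)(0.606) = −30.97 N·m.
Net torque τ = 9.496 N·m.
α = τ/I = 9.496/2.295 = 4.138 rad/s².

α ≈ 4.14 rad/s², counterclockwise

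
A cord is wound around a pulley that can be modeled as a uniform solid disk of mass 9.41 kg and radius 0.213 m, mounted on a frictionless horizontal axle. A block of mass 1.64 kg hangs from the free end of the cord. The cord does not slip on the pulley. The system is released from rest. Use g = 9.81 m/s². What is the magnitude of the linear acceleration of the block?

I = ½MR² = (1/2)(9.41)(0.213)² = 0.2135 kg·m².
Block: mg − T = ma. Pulley: TR = Iα. No-slip: a = αR, so T = (I/R²)a = 4.705·a.
Then mg = (m + 4.705)a, so a = (1.64)(9.81)/(1.64 + 4.705) = 2.536 m/s².

a ≈ 2.54 m/s²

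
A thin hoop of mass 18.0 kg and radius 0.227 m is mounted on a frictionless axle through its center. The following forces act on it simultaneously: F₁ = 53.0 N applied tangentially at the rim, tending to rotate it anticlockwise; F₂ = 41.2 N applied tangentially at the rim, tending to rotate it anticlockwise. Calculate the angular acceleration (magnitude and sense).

α ≈ 23.1 rad/s², anticlockwise

I = MR² = (18.0)(0.227)² = 0.9275 kg·m².
Taking anticlockwise as positive: τ₁ = +(53.0)(0.227) = +12.03 N·m; τ₂ = +(41.2)(0.227) = +9.352 N·m.
Net torque τ = 21.38 N·m.
α = τ/I = 21.38/0.9275 = 23.05 rad/s².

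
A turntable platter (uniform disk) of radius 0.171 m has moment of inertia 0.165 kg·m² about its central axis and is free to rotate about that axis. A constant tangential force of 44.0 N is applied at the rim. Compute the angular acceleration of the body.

α ≈ 45.6 rad/s²

τ = F R = (44.0)(0.171) = 7.524 N·m.
From τ = Iα: α = 7.524/0.1650 = 45.60 rad/s².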